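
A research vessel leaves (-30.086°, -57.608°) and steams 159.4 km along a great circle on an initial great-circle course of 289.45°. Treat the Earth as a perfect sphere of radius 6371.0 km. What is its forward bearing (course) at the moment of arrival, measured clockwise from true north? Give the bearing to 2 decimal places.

final bearing 290.22°

δ = 159.4/6371 = 0.025020 rad (1.4335°).
With φ₁ = -30.086° = -0.525100 rad and θ = 289.45° = 5.051856 rad:
Destination latitude: φ₂ = arcsin( sin φ₁ cos δ + cos φ₁ sin δ cos θ ) = arcsin(-0.493934) = -29.600°.
Δλ = atan2( sin θ sin δ cos φ₁ , cos δ − sin φ₁ sin φ₂ ) = atan2(-0.020411, 0.752078) = -0.027133 rad = -1.555°.
λ₂ = -57.608° + -1.555° = -59.163°.
The forward bearing on arrival equals the back-azimuth from the destination plus 180°.
Back-azimuth from P₂ (-29.60°, -59.16°) to P₁ (-30.09°, -57.61°), with Δλ' = λ₁ − λ₂ = 1.55°: atan2( sin Δλ' cos φ₁ , cos φ₂ sin φ₁ − sin φ₂ cos φ₁ cos Δλ' ) = 110.22°.
Final bearing = (110.22° + 180°) mod 360° = 290.22°.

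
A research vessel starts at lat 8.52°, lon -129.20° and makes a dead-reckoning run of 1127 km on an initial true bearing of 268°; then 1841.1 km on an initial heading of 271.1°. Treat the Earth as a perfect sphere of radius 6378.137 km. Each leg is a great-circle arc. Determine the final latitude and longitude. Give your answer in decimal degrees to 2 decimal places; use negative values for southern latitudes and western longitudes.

Apply the spherical direct solution leg by leg, carrying full precision between legs.
Leg 1: from (8.52°, -129.20°), δ = 1127/6378.137 = 0.176697 rad, θ = 268° → φ = 8.04°, λ = -139.42°.
Leg 2: from (8.04°, -139.42°), δ = 1841.1/6378.137 = 0.288658 rad, θ = 271.1° → φ = 8.01°, λ = -156.12°.

latitude 8.01°, longitude -156.12°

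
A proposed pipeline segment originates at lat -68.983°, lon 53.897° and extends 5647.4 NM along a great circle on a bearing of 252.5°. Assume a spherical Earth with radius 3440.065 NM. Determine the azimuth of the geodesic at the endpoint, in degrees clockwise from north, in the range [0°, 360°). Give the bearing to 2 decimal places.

δ = 5647.4/3440.065 = 1.641655 rad (94.0599°).
Converting: φ₁ = -1.203980 rad, θ = 4.406956 rad.
Applying the spherical law of cosines for sides, sin φ₂ = sin φ₁ cos δ + cos φ₁ sin δ cos θ = -0.041487, so φ₂ = -2.378°.
Then Δλ = atan2(-0.341187, -0.109526) = -1.881419 rad, from sin θ sin δ cos φ₁ over cos δ − sin φ₁ sin φ₂.
λ₂ = 53.897° + -107.797° = -53.900°.
The forward bearing on arrival equals the back-azimuth from the destination plus 180°.
Back-azimuth from P₂ (-2.38°, -53.90°) to P₁ (-68.98°, 53.90°), with Δλ' = λ₁ − λ₂ = 107.80°: atan2( sin Δλ' cos φ₁ , cos φ₂ sin φ₁ − sin φ₂ cos φ₁ cos Δλ' ) = 159.98°.
Final bearing = (159.98° + 180°) mod 360° = 339.98°.

final bearing 339.98°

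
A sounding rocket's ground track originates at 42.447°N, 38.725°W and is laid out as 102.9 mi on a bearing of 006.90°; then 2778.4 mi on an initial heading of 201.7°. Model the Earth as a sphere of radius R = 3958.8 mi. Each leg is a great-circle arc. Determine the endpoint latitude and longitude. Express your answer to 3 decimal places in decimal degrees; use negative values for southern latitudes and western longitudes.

Apply the spherical direct solution leg by leg, carrying full precision between legs.
Leg 1: from (42.447°, -38.725°), δ = 102.9/3958.8 = 0.025993 rad, θ = 6.9° → φ = 43.925°, λ = -38.477°.
Leg 2: from (43.925°, -38.477°), δ = 2778.4/3958.8 = 0.701829 rad, θ = 201.7° → φ = 5.608°, λ = -52.355°.

latitude 5.608°, longitude -52.355°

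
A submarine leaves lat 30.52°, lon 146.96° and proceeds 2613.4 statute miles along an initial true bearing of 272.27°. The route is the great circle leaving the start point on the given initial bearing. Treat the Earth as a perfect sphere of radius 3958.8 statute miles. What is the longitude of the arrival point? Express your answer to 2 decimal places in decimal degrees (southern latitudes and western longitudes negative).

Angular distance δ = d/R = 2613.4 / 3958.8 = 0.660150 rad.
Converting: φ₁ = 0.532674 rad, θ = 4.752008 rad.
Destination latitude: φ₂ = arcsin( sin φ₁ cos δ + cos φ₁ sin δ cos θ ) = arcsin(0.422067) = 24.97°.
For the longitude increment, Δλ = atan2( sin θ sin δ cos φ₁, cos δ − sin φ₁ sin φ₂ ) = atan2(-0.527858, 0.575559) = -42.52°.
Hence λ₂ = 146.96° + -42.52° = 104.44°.

longitude 104.44°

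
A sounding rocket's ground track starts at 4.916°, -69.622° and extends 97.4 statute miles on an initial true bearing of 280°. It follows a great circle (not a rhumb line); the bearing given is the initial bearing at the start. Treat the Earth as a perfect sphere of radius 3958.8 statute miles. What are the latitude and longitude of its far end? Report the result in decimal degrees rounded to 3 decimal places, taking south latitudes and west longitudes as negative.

The arc subtends δ = 97.4/3958.8 = 0.024603 rad at the centre.
Converting: φ₁ = 0.085800 rad, θ = 4.886922 rad.
Applying the spherical law of cosines for sides, sin φ₂ = sin φ₁ cos δ + cos φ₁ sin δ cos θ = 0.089925, so φ₂ = 5.159°.
Δλ = atan2( sin θ sin δ cos φ₁ , cos δ − sin φ₁ sin φ₂ ) = atan2(-0.024138, 0.991991) = -0.024328 rad = -1.394°.
λ₂ = -69.622° + -1.394° = -71.016°.

latitude 5.159°, longitude -71.016°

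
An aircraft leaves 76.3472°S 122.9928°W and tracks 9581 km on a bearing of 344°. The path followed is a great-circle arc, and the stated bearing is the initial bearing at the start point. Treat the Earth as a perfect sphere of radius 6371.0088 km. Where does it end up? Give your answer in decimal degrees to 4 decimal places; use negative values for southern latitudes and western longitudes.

latitude 9.2866°, longitude -139.1738°

δ = 9581/6371.0088 = 1.503843 rad (86.1639°).
Start latitude φ₁ = -1.332510 rad; initial bearing θ = 6.003933 rad.
Applying the spherical law of cosines for sides, sin φ₂ = sin φ₁ cos δ + cos φ₁ sin δ cos θ = 0.161373, so φ₂ = 9.2866°.
For the longitude increment, Δλ = atan2( sin θ sin δ cos φ₁, cos δ − sin φ₁ sin φ₂ ) = atan2(-0.064915, 0.223716) = -16.1810°.
λ₂ = λ₁ + Δλ = -139.1738°.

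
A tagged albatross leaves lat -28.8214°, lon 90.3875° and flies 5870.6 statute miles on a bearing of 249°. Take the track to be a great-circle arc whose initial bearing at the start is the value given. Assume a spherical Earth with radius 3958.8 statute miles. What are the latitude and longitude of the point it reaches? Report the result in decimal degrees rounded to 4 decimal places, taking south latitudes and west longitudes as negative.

latitude -20.7978°, longitude -5.4579°

The arc subtends δ = 5870.6/3958.8 = 1.482924 rad at the centre.
With φ₁ = -28.8214° = -0.503028 rad and θ = 249° = 4.345870 rad:
sin φ₂ = sin φ₁ cos δ + cos φ₁ sin δ cos θ = (-0.482081)(0.087759) + (0.876127)(0.996142)(-0.358368) = -0.355071
φ₂ = asin(-0.355071) = -0.362990 rad = -20.7978°.
Then Δλ = atan2(-0.814779, -0.083414) = -1.672817 rad, from sin θ sin δ cos φ₁ over cos δ − sin φ₁ sin φ₂.
λ₂ = 90.3875° + -95.8454° = -5.4579°.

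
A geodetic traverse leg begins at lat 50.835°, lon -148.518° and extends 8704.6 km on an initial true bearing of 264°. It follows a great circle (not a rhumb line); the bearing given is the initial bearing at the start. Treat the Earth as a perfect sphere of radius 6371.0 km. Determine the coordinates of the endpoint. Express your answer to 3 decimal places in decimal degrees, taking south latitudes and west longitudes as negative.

Angular distance δ = d/R = 8704.6 / 6371 = 1.366285 rad.
Converting: φ₁ = 0.887238 rad, θ = 4.607669 rad.
Destination latitude: φ₂ = arcsin( sin φ₁ cos δ + cos φ₁ sin δ cos θ ) = arcsin(0.092821) = 5.326°.
Then Δλ = atan2(-0.615007, 0.131122) = -1.360738 rad, from sin θ sin δ cos φ₁ over cos δ − sin φ₁ sin φ₂.
λ₂ = -148.518° + -77.965° = -226.483°, normalized to (−180°, 180°] → 133.517°.

latitude 5.326°, longitude 133.517°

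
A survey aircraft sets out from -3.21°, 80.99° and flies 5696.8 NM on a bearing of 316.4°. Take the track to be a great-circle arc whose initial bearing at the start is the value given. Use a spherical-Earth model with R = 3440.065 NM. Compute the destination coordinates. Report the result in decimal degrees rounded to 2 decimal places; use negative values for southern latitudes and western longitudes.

latitude 46.48°, longitude -12.72°

Central angle δ = d/R = 1.656015 rad.
Converting: φ₁ = -0.056025 rad, θ = 5.522222 rad.
Destination latitude: φ₂ = arcsin( sin φ₁ cos δ + cos φ₁ sin δ cos θ ) = arcsin(0.725178) = 46.48°.
Δλ = atan2( sin θ sin δ cos φ₁ , cos δ − sin φ₁ sin φ₂ ) = atan2(-0.686039, -0.044509) = -1.635584 rad = -93.71°.
Hence λ₂ = 80.99° + -93.71° = -12.72°.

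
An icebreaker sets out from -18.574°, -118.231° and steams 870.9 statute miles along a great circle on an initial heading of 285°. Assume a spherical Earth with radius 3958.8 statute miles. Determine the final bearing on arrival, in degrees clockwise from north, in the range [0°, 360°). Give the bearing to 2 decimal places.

final bearing 288.64°

The arc subtends δ = 870.9/3958.8 = 0.219991 rad at the centre.
With φ₁ = -18.574° = -0.324177 rad and θ = 285° = 4.974188 rad:
Applying the spherical law of cosines for sides, sin φ₂ = sin φ₁ cos δ + cos φ₁ sin δ cos θ = -0.257315, so φ₂ = -14.911°.
Then Δλ = atan2(-0.199806, 0.893937) = -0.219898 rad, from sin θ sin δ cos φ₁ over cos δ − sin φ₁ sin φ₂.
λ₂ = -118.231° + -12.599° = -130.830°.
The forward bearing on arrival equals the back-azimuth from the destination plus 180°.
Back-azimuth from P₂ (-14.91°, -130.83°) to P₁ (-18.57°, -118.23°), with Δλ' = λ₁ − λ₂ = 12.60°: atan2( sin Δλ' cos φ₁ , cos φ₂ sin φ₁ − sin φ₂ cos φ₁ cos Δλ' ) = 108.64°.
Final bearing = (108.64° + 180°) mod 360° = 288.64°.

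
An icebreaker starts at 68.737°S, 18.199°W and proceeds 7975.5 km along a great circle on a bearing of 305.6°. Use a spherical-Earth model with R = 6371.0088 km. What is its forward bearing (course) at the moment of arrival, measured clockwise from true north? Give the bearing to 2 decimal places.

final bearing 342.78°

Angular distance δ = d/R = 7975.5 / 6371.0088 = 1.251843 rad.
Start latitude φ₁ = -1.199687 rad; initial bearing θ = 5.333726 rad.
sin φ₂ = sin φ₁ cos δ + cos φ₁ sin δ cos θ = (-0.931926)(0.313573) + (0.362649)(0.949564)(0.582123) = -0.091768
φ₂ = asin(-0.091768) = -0.091897 rad = -5.265°.
Δλ = atan2( sin θ sin δ cos φ₁ , cos δ − sin φ₁ sin φ₂ ) = atan2(-0.279998, 0.228053) = -0.887290 rad = -50.838°.
λ₂ = -18.199° + -50.838° = -69.037°.
The forward bearing on arrival equals the back-azimuth from the destination plus 180°.
Back-azimuth from P₂ (-5.27°, -69.04°) to P₁ (-68.74°, -18.20°), with Δλ' = λ₁ − λ₂ = 50.84°: atan2( sin Δλ' cos φ₁ , cos φ₂ sin φ₁ − sin φ₂ cos φ₁ cos Δλ' ) = 162.78°.
Final bearing = (162.78° + 180°) mod 360° = 342.78°.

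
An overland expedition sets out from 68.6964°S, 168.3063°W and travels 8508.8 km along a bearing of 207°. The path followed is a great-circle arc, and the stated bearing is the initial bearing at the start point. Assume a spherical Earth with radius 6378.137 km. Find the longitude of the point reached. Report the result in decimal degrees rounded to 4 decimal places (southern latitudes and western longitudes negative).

Central angle δ = d/R = 1.334057 rad.
Start latitude φ₁ = -1.198978 rad; initial bearing θ = 3.612832 rad.
Destination latitude: φ₂ = arcsin( sin φ₁ cos δ + cos φ₁ sin δ cos θ ) = arcsin(-0.533190) = -32.2213°.
Then Δλ = atan2(-0.160339, -0.262223) = -2.592789 rad, from sin θ sin δ cos φ₁ over cos δ − sin φ₁ sin φ₂.
λ₂ = -168.3063° + -148.5559° = -316.8622°, normalized to (−180°, 180°] → 43.1378°.

longitude 43.1378°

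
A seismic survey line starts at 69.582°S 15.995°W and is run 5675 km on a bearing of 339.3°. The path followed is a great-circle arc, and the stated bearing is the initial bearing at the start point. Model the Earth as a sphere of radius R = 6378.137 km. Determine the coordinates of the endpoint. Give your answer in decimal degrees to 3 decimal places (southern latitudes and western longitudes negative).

Angular distance δ = d/R = 5675 / 6378.137 = 0.889758 rad.
Converting: φ₁ = -1.214435 rad, θ = 5.921902 rad.
Destination latitude: φ₂ = arcsin( sin φ₁ cos δ + cos φ₁ sin δ cos θ ) = arcsin(-0.336500) = -19.664°.
Δλ = atan2( sin θ sin δ cos φ₁ , cos δ − sin φ₁ sin φ₂ ) = atan2(-0.095806, 0.314242) = -0.295929 rad = -16.955°.
λ₂ = λ₁ + Δλ = -32.950°.

latitude -19.664°, longitude -32.950°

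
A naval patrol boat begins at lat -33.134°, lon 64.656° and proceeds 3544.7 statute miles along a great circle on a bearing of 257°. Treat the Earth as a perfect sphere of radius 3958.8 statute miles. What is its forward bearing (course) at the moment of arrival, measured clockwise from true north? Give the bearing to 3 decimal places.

δ = 3544.7/3958.8 = 0.895398 rad (51.3025°).
Converting: φ₁ = -0.578297 rad, θ = 4.485496 rad.
Destination latitude: φ₂ = arcsin( sin φ₁ cos δ + cos φ₁ sin δ cos θ ) = arcsin(-0.488755) = -29.259°.
Then Δλ = atan2(-0.636801, 0.358055) = -1.058580 rad, from sin θ sin δ cos φ₁ over cos δ − sin φ₁ sin φ₂.
λ₂ = 64.656° + -60.652° = 4.004°.
The forward bearing on arrival equals the back-azimuth from the destination plus 180°.
Back-azimuth from P₂ (-29.259°, 4.004°) to P₁ (-33.134°, 64.656°), with Δλ' = λ₁ − λ₂ = 60.652°: atan2( sin Δλ' cos φ₁ , cos φ₂ sin φ₁ − sin φ₂ cos φ₁ cos Δλ' ) = 110.731°.
Final bearing = (110.731° + 180°) mod 360° = 290.731°.

final bearing 290.731°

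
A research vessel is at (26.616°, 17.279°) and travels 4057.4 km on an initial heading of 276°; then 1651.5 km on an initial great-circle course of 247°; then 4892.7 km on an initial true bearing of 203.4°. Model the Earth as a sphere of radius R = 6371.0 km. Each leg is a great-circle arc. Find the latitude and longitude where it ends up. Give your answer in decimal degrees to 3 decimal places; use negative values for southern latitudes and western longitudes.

latitude -22.484°, longitude -55.030°

Apply the spherical direct solution leg by leg, carrying full precision between legs.
Leg 1: from (26.616°, 17.279°), δ = 4057.4/6371 = 0.636854 rad, θ = 276° → φ = 24.567°, λ = -23.284°.
Leg 2: from (24.567°, -23.284°), δ = 1651.5/6371 = 0.259221 rad, θ = 247° → φ = 18.106°, λ = -37.657°.
Leg 3: from (18.106°, -37.657°), δ = 4892.7/6371 = 0.767964 rad, θ = 203.4° → φ = -22.484°, λ = -55.030°.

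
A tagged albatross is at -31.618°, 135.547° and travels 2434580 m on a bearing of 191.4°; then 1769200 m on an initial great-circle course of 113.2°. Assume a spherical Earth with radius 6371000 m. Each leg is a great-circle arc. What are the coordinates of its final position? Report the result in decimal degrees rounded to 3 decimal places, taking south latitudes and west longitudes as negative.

latitude -56.334°, longitude 155.562°

Apply the spherical direct solution leg by leg, carrying full precision between legs.
Leg 1: from (-31.618°, 135.547°), δ = 2434580/6371000 = 0.382135 rad, θ = 191.4° → φ = -52.913°, λ = 128.526°.
Leg 2: from (-52.913°, 128.526°), δ = 1769200/6371000 = 0.277696 rad, θ = 113.2° → φ = -56.334°, λ = 155.562°.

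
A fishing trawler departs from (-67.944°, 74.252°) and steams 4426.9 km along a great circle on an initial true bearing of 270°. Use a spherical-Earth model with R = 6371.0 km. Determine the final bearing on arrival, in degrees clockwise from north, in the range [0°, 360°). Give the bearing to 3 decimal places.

final bearing 327.674°

The arc subtends δ = 4426.9/6371 = 0.694852 rad at the centre.
Start latitude φ₁ = -1.185847 rad; initial bearing θ = 4.712389 rad.
Applying the spherical law of cosines for sides, sin φ₂ = sin φ₁ cos δ + cos φ₁ sin δ cos θ = -0.711933, so φ₂ = -45.392°.
Δλ = atan2( sin θ sin δ cos φ₁ , cos δ − sin φ₁ sin φ₂ ) = atan2(-0.240430, 0.108316) = -1.147517 rad = -65.748°.
Hence λ₂ = 74.252° + -65.748° = 8.504°.
The forward bearing on arrival equals the back-azimuth from the destination plus 180°.
Back-azimuth from P₂ (-45.392°, 8.504°) to P₁ (-67.944°, 74.252°), with Δλ' = λ₁ − λ₂ = 65.748°: atan2( sin Δλ' cos φ₁ , cos φ₂ sin φ₁ − sin φ₂ cos φ₁ cos Δλ' ) = 147.674°.
Final bearing = (147.674° + 180°) mod 360° = 327.674°.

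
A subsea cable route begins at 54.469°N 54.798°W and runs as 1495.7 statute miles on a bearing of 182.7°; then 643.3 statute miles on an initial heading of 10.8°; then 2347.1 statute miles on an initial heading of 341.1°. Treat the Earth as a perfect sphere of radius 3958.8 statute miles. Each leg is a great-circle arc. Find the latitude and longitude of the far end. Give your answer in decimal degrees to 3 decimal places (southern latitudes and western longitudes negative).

latitude 71.371°, longitude -88.160°

Apply the spherical direct solution leg by leg, carrying full precision between legs.
Leg 1: from (54.469°, -54.798°), δ = 1495.7/3958.8 = 0.377817 rad, θ = 182.7° → φ = 32.838°, λ = -55.983°.
Leg 2: from (32.838°, -55.983°), δ = 643.3/3958.8 = 0.162499 rad, θ = 10.8° → φ = 41.963°, λ = -53.647°.
Leg 3: from (41.963°, -53.647°), δ = 2347.1/3958.8 = 0.592882 rad, θ = 341.1° → φ = 71.371°, λ = -88.160°.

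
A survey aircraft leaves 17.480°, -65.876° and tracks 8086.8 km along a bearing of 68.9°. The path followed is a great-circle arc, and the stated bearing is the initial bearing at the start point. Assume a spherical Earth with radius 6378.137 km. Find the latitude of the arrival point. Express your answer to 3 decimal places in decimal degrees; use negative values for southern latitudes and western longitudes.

Angular distance δ = d/R = 8086.8 / 6378.137 = 1.267894 rad.
With φ₁ = 17.480° = 0.305084 rad and θ = 68.9° = 1.202532 rad:
Destination latitude: φ₂ = arcsin( sin φ₁ cos δ + cos φ₁ sin δ cos θ ) = arcsin(0.417339) = 24.667°.
Then Δλ = atan2(0.849360, 0.172934) = 1.369936 rad, from sin θ sin δ cos φ₁ over cos δ − sin φ₁ sin φ₂.
Hence λ₂ = -65.876° + 78.492° = 12.616°.

latitude 24.667°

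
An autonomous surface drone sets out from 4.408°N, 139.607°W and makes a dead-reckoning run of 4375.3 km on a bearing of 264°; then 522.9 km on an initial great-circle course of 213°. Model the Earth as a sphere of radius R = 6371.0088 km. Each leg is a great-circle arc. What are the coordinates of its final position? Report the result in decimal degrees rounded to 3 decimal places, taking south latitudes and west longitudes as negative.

latitude -4.323°, longitude 178.734°

Apply the spherical direct solution leg by leg, carrying full precision between legs.
Leg 1: from (4.408°, -139.607°), δ = 4375.3/6371.0088 = 0.686752 rad, θ = 264° → φ = -0.381°, λ = -178.699°.
Leg 2: from (-0.381°, -178.699°), δ = 522.9/6371.0088 = 0.082075 rad, θ = 213° → φ = -4.323°, λ = 178.734°.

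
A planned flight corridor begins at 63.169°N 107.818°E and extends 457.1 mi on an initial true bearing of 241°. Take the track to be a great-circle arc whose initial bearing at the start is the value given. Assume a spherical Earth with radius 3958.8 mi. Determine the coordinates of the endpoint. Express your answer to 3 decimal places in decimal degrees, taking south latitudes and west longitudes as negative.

Central angle δ = d/R = 0.115464 rad.
Start latitude φ₁ = 1.102507 rad; initial bearing θ = 4.206243 rad.
Applying the spherical law of cosines for sides, sin φ₂ = sin φ₁ cos δ + cos φ₁ sin δ cos θ = 0.861190, so φ₂ = 59.450°.
Δλ = atan2( sin θ sin δ cos φ₁ , cos δ − sin φ₁ sin φ₂ ) = atan2(-0.045480, 0.224866) = -0.199564 rad = -11.434°.
Hence λ₂ = 107.818° + -11.434° = 96.384°.

latitude 59.450°, longitude 96.384°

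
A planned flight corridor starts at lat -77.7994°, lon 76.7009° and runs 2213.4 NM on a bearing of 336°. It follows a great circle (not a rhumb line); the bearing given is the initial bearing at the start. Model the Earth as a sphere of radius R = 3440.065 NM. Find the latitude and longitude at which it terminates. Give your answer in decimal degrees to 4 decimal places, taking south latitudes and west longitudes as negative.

latitude -41.7709°, longitude 57.6032°

The arc subtends δ = 2213.4/3440.065 = 0.643418 rad at the centre.
With φ₁ = -77.7994° = -1.357856 rad and θ = 336° = 5.864306 rad:
Applying the spherical law of cosines for sides, sin φ₂ = sin φ₁ cos δ + cos φ₁ sin δ cos θ = -0.666154, so φ₂ = -41.7709°.
For the longitude increment, Δλ = atan2( sin θ sin δ cos φ₁, cos δ − sin φ₁ sin φ₂ ) = atan2(-0.051569, 0.148942) = -19.0977°.
λ₂ = 76.7009° + -19.0977° = 57.6032°.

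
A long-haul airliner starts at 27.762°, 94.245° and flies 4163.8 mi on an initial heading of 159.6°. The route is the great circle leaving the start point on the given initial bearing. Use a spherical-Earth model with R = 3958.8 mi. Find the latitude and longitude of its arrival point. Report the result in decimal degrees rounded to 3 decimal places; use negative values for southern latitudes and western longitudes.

Angular distance δ = d/R = 4163.8 / 3958.8 = 1.051783 rad.
Start latitude φ₁ = 0.484538 rad; initial bearing θ = 2.785545 rad.
Applying the spherical law of cosines for sides, sin φ₂ = sin φ₁ cos δ + cos φ₁ sin δ cos θ = -0.489121, so φ₂ = -29.283°.
Δλ = atan2( sin θ sin δ cos φ₁ , cos δ − sin φ₁ sin φ₂ ) = atan2(0.267828, 0.723856) = 0.354382 rad = 20.305°.
Hence λ₂ = 94.245° + 20.305° = 114.550°.

latitude -29.283°, longitude 114.550°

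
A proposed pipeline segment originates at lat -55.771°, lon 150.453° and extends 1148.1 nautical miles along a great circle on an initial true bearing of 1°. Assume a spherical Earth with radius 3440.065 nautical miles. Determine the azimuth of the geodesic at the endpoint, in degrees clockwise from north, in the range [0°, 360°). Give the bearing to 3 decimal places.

final bearing 0.701°

Central angle δ = d/R = 0.333744 rad.
Converting: φ₁ = -0.973388 rad, θ = 0.017453 rad.
sin φ₂ = sin φ₁ cos δ + cos φ₁ sin δ cos θ = (-0.826796)(0.944823) + (0.562502)(0.327582)(0.999848) = -0.596938
φ₂ = asin(-0.596938) = -0.639679 rad = -36.651°.
Then Δλ = atan2(0.003216, 0.451277) = 0.007126 rad, from sin θ sin δ cos φ₁ over cos δ − sin φ₁ sin φ₂.
λ₂ = λ₁ + Δλ = 150.861°.
The forward bearing on arrival equals the back-azimuth from the destination plus 180°.
Back-azimuth from P₂ (-36.651°, 150.861°) to P₁ (-55.771°, 150.453°), with Δλ' = λ₁ − λ₂ = -0.408°: atan2( sin Δλ' cos φ₁ , cos φ₂ sin φ₁ − sin φ₂ cos φ₁ cos Δλ' ) = 180.701°.
Final bearing = (180.701° + 180°) mod 360° = 0.701°.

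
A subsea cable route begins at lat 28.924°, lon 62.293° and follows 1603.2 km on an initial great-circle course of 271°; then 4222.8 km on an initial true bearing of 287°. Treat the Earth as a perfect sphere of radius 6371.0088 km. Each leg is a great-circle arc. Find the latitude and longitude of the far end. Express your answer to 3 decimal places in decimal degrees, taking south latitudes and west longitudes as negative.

Apply the spherical direct solution leg by leg, carrying full precision between legs.
Leg 1: from (28.924°, 62.293°), δ = 1603.2/6371.0088 = 0.251640 rad, θ = 271° → φ = 28.179°, λ = 45.888°.
Leg 2: from (28.179°, 45.888°), δ = 4222.8/6371.0088 = 0.662815 rad, θ = 287° → φ = 32.061°, λ = 1.912°.

latitude 32.061°, longitude 1.912°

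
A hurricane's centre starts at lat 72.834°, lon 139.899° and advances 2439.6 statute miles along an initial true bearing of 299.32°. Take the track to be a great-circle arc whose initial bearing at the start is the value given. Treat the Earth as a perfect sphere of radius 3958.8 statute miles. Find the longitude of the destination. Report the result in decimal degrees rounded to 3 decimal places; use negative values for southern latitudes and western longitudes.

δ = 2439.6/3958.8 = 0.616247 rad (35.3084°).
Converting: φ₁ = 1.271193 rad, θ = 5.224120 rad.
Destination latitude: φ₂ = arcsin( sin φ₁ cos δ + cos φ₁ sin δ cos θ ) = arcsin(0.863234) = 59.682°.
Then Δλ = atan2(-0.148733, -0.008727) = -1.629405 rad, from sin θ sin δ cos φ₁ over cos δ − sin φ₁ sin φ₂.
λ₂ = λ₁ + Δλ = 46.541°.

longitude 46.541°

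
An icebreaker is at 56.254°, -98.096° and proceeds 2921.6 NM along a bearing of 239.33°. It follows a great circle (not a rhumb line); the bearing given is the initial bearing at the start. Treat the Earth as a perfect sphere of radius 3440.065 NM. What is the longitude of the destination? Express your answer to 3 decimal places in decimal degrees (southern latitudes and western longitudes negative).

The arc subtends δ = 2921.6/3440.065 = 0.849286 rad at the centre.
With φ₁ = 56.254° = 0.981818 rad and θ = 239.33° = 4.177096 rad:
Destination latitude: φ₂ = arcsin( sin φ₁ cos δ + cos φ₁ sin δ cos θ ) = arcsin(0.336476) = 19.662°.
Then Δλ = atan2(-0.358742, 0.380737) = -0.755663 rad, from sin θ sin δ cos φ₁ over cos δ − sin φ₁ sin φ₂.
λ₂ = λ₁ + Δλ = -141.392°.

longitude -141.392°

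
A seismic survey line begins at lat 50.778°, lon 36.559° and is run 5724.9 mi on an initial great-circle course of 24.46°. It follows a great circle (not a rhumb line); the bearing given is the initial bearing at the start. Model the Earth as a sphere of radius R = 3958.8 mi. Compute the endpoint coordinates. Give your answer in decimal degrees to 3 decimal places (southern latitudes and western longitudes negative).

The arc subtends δ = 5724.9/3958.8 = 1.446120 rad at the centre.
With φ₁ = 50.778° = 0.886243 rad and θ = 24.46° = 0.426908 rad:
sin φ₂ = sin φ₁ cos δ + cos φ₁ sin δ cos θ = (0.774702)(0.124354) + (0.632327)(0.992238)(0.910251) = 0.667445
φ₂ = asin(0.667445) = 0.730773 rad = 41.870°.
Then Δλ = atan2(0.259788, -0.392717) = 2.557166 rad, from sin θ sin δ cos φ₁ over cos δ − sin φ₁ sin φ₂.
λ₂ = 36.559° + 146.515° = 183.074°, normalized to (−180°, 180°] → -176.926°.

latitude 41.870°, longitude -176.926°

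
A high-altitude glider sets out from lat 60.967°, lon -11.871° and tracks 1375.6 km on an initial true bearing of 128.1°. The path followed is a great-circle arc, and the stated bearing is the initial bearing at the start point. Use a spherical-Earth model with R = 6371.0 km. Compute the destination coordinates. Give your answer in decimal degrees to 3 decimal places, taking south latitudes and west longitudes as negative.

latitude 52.175°, longitude 4.086°

Angular distance δ = d/R = 1375.6 / 6371 = 0.215916 rad.
Start latitude φ₁ = 1.064075 rad; initial bearing θ = 2.235767 rad.
Destination latitude: φ₂ = arcsin( sin φ₁ cos δ + cos φ₁ sin δ cos θ ) = arcsin(0.789883) = 52.175°.
Δλ = atan2( sin θ sin δ cos φ₁ , cos δ − sin φ₁ sin φ₂ ) = atan2(0.081821, 0.286154) = 0.278503 rad = 15.957°.
Hence λ₂ = -11.871° + 15.957° = 4.086°.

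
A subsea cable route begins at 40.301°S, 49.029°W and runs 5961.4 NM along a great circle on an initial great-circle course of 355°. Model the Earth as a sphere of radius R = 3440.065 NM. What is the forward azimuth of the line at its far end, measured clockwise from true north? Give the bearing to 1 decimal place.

Central angle δ = d/R = 1.732932 rad.
Converting: φ₁ = -0.703385 rad, θ = 6.195919 rad.
sin φ₂ = sin φ₁ cos δ + cos φ₁ sin δ cos θ = (-0.646803)(-0.161427) + (0.762657)(0.986885)(0.996195) = 0.854202
φ₂ = asin(0.854202) = 1.024014 rad = 58.672°.
Δλ = atan2( sin θ sin δ cos φ₁ , cos δ − sin φ₁ sin φ₂ ) = atan2(-0.065598, 0.391074) = -0.166191 rad = -9.522°.
λ₂ = λ₁ + Δλ = -58.551°.
The forward bearing on arrival equals the back-azimuth from the destination plus 180°.
Back-azimuth from P₂ (58.7°, -58.6°) to P₁ (-40.3°, -49.0°), with Δλ' = λ₁ − λ₂ = 9.5°: atan2( sin Δλ' cos φ₁ , cos φ₂ sin φ₁ − sin φ₂ cos φ₁ cos Δλ' ) = 172.7°.
Final bearing = (172.7° + 180°) mod 360° = 352.7°.

final bearing 352.7°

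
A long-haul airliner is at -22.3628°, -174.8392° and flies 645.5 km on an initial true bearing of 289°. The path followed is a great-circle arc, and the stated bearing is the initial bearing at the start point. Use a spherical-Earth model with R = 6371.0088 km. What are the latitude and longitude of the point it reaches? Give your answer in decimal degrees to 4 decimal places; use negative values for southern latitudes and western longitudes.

latitude -20.3691°, longitude 179.3057°

The arc subtends δ = 645.5/6371.0088 = 0.101318 rad at the centre.
With φ₁ = -22.3628° = -0.390304 rad and θ = 289° = 5.044002 rad:
Destination latitude: φ₂ = arcsin( sin φ₁ cos δ + cos φ₁ sin δ cos θ ) = arcsin(-0.348066) = -20.3691°.
Δλ = atan2( sin θ sin δ cos φ₁ , cos δ − sin φ₁ sin φ₂ ) = atan2(-0.088442, 0.862443) = -0.102191 rad = -5.8551°.
λ₂ = -174.8392° + -5.8551° = -180.6943°, normalized to (−180°, 180°] → 179.3057°.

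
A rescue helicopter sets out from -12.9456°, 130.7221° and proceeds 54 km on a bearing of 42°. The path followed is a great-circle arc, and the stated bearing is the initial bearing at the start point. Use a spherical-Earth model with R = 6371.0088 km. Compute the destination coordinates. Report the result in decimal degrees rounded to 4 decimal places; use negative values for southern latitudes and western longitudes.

latitude -12.5845°, longitude 131.0550°

δ = 54/6371.0088 = 0.008476 rad (0.4856°).
Start latitude φ₁ = -0.225943 rad; initial bearing θ = 0.733038 rad.
sin φ₂ = sin φ₁ cos δ + cos φ₁ sin δ cos θ = (-0.224026)(0.999964) + (0.974583)(0.008476)(0.743145) = -0.217879
φ₂ = asin(-0.217879) = -0.219641 rad = -12.5845°.
Then Δλ = atan2(0.005527, 0.951154) = 0.005811 rad, from sin θ sin δ cos φ₁ over cos δ − sin φ₁ sin φ₂.
λ₂ = λ₁ + Δλ = 131.0550°.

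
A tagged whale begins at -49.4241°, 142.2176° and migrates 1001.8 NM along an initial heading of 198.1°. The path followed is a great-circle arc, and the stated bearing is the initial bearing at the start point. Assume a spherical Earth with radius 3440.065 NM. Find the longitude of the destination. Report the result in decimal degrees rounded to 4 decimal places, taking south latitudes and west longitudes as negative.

Central angle δ = d/R = 0.291215 rad.
Start latitude φ₁ = -0.862613 rad; initial bearing θ = 3.457497 rad.
Destination latitude: φ₂ = arcsin( sin φ₁ cos δ + cos φ₁ sin δ cos θ ) = arcsin(-0.905080) = -64.8340°.
For the longitude increment, Δλ = atan2( sin θ sin δ cos φ₁, cos δ − sin φ₁ sin φ₂ ) = atan2(-0.058021, 0.270447) = -12.1085°.
λ₂ = 142.2176° + -12.1085° = 130.1091°.

longitude 130.1091°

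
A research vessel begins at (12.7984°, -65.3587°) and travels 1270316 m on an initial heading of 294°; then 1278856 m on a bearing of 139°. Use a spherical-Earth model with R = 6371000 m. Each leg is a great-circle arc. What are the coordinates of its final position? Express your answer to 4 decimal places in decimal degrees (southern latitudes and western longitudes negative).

latitude 8.3956°, longitude -68.6793°

Apply the spherical direct solution leg by leg, carrying full precision between legs.
Leg 1: from (12.7984°, -65.3587°), δ = 1270316/6371000 = 0.199390 rad, θ = 294° → φ = 17.1992°, λ = -76.2775°.
Leg 2: from (17.1992°, -76.2775°), δ = 1278856/6371000 = 0.200731 rad, θ = 139° → φ = 8.3956°, λ = -68.6793°.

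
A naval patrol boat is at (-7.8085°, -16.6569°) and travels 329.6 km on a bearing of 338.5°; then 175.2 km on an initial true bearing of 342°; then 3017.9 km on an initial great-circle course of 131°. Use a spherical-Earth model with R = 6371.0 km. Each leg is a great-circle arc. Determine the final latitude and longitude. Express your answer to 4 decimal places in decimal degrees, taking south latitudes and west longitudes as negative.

latitude -20.7209°, longitude 3.3630°

Apply the spherical direct solution leg by leg, carrying full precision between legs.
Leg 1: from (-7.8085°, -16.6569°), δ = 329.6/6371 = 0.051734 rad, θ = 338.5° → φ = -5.0493°, λ = -17.7471°.
Leg 2: from (-5.0493°, -17.7471°), δ = 175.2/6371 = 0.027500 rad, θ = 342° → φ = -3.5507°, λ = -18.2349°.
Leg 3: from (-3.5507°, -18.2349°), δ = 3017.9/6371 = 0.473693 rad, θ = 131° → φ = -20.7209°, λ = 3.3630°.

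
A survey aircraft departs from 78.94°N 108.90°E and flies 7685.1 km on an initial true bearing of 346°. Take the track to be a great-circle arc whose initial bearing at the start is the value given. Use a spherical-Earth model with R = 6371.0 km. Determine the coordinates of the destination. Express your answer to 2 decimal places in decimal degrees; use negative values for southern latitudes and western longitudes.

Angular distance δ = d/R = 7685.1 / 6371 = 1.206263 rad.
Start latitude φ₁ = 1.377763 rad; initial bearing θ = 6.038839 rad.
Applying the spherical law of cosines for sides, sin φ₂ = sin φ₁ cos δ + cos φ₁ sin δ cos θ = 0.523799, so φ₂ = 31.59°.
For the longitude increment, Δλ = atan2( sin θ sin δ cos φ₁, cos δ − sin φ₁ sin φ₂ ) = atan2(-0.043360, -0.157557) = -164.61°.
λ₂ = 108.90° + -164.61° = -55.71°.

latitude 31.59°, longitude -55.71°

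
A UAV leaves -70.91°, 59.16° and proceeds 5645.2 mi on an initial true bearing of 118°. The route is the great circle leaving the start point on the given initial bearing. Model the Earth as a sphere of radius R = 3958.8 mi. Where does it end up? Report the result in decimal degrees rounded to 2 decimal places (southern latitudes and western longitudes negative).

Central angle δ = d/R = 1.425988 rad.
Start latitude φ₁ = -1.237613 rad; initial bearing θ = 2.059489 rad.
Applying the spherical law of cosines for sides, sin φ₂ = sin φ₁ cos δ + cos φ₁ sin δ cos θ = -0.288302, so φ₂ = -16.76°.
Δλ = atan2( sin θ sin δ cos φ₁ , cos δ − sin φ₁ sin φ₂ ) = atan2(0.285748, -0.128144) = 1.992362 rad = 114.15°.
λ₂ = λ₁ + Δλ = 173.31°.

latitude -16.76°, longitude 173.31°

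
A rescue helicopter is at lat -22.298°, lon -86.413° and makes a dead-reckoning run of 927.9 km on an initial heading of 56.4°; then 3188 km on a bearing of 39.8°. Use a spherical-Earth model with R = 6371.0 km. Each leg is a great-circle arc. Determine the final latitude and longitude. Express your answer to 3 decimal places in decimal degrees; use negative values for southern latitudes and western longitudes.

latitude 5.009°, longitude -61.175°

Apply the spherical direct solution leg by leg, carrying full precision between legs.
Leg 1: from (-22.298°, -86.413°), δ = 927.9/6371 = 0.145644 rad, θ = 56.4° → φ = -17.524°, λ = -79.130°.
Leg 2: from (-17.524°, -79.130°), δ = 3188/6371 = 0.500392 rad, θ = 39.8° → φ = 5.009°, λ = -61.175°.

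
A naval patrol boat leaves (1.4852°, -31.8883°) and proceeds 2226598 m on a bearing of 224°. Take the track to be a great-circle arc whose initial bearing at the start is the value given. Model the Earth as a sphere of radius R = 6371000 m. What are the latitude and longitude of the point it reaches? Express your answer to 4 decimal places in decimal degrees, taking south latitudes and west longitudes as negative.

latitude -12.8195°, longitude -46.0078°

Angular distance δ = d/R = 2226598 / 6371000 = 0.349490 rad.
Converting: φ₁ = 0.025922 rad, θ = 3.909538 rad.
sin φ₂ = sin φ₁ cos δ + cos φ₁ sin δ cos θ = (0.025919)(0.939548) + (0.999664)(0.342418)(-0.719340) = -0.221880
φ₂ = asin(-0.221880) = -0.223743 rad = -12.8195°.
Then Δλ = atan2(-0.237784, 0.945298) = -0.246431 rad, from sin θ sin δ cos φ₁ over cos δ − sin φ₁ sin φ₂.
λ₂ = λ₁ + Δλ = -46.0078°.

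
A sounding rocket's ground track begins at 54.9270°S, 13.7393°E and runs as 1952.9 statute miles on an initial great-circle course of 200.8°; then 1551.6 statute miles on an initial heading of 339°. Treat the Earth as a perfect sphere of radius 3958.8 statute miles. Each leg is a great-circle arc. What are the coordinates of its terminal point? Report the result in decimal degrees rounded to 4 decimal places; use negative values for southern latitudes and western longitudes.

Apply the spherical direct solution leg by leg, carrying full precision between legs.
Leg 1: from (-54.9270°, 13.7393°), δ = 1952.9/3958.8 = 0.493306 rad, θ = 200.8° → φ = -77.2166°, λ = -35.7228°.
Leg 2: from (-77.2166°, -35.7228°), δ = 1551.6/3958.8 = 0.391937 rad, θ = 339° → φ = -55.3216°, λ = -49.6442°.

latitude -55.3216°, longitude -49.6442°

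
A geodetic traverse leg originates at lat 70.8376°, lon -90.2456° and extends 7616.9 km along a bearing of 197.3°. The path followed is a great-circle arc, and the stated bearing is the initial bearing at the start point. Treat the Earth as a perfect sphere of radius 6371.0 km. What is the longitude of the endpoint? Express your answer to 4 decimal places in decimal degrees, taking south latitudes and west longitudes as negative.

longitude -106.3326°

δ = 7616.9/6371 = 1.195558 rad (68.5004°).
With φ₁ = 70.8376° = 1.236349 rad and θ = 197.3° = 3.443535 rad:
sin φ₂ = sin φ₁ cos δ + cos φ₁ sin δ cos θ = (0.944592)(0.366494) + (0.328247)(0.930420)(-0.954761) = 0.054596
φ₂ = asin(0.054596) = 0.054624 rad = 3.1297°.
Then Δλ = atan2(-0.090821, 0.314923) = -0.280771 rad, from sin θ sin δ cos φ₁ over cos δ − sin φ₁ sin φ₂.
Hence λ₂ = -90.2456° + -16.0870° = -106.3326°.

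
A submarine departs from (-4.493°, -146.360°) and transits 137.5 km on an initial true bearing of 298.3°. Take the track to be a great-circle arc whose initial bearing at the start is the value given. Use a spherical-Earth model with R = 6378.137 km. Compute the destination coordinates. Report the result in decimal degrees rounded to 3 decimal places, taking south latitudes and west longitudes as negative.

Angular distance δ = d/R = 137.5 / 6378.137 = 0.021558 rad.
Start latitude φ₁ = -0.078418 rad; initial bearing θ = 5.206317 rad.
Destination latitude: φ₂ = arcsin( sin φ₁ cos δ + cos φ₁ sin δ cos θ ) = arcsin(-0.068131) = -3.907°.
Then Δλ = atan2(-0.018922, 0.994430) = -0.019025 rad, from sin θ sin δ cos φ₁ over cos δ − sin φ₁ sin φ₂.
Hence λ₂ = -146.360° + -1.090° = -147.450°.

latitude -3.907°, longitude -147.450°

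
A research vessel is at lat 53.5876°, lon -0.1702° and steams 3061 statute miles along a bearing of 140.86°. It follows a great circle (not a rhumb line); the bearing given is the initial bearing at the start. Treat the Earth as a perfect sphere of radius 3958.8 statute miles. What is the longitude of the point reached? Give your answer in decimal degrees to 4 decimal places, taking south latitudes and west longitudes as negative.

The arc subtends δ = 3061/3958.8 = 0.773214 rad at the centre.
With φ₁ = 53.5876° = 0.935280 rad and θ = 140.86° = 2.458471 rad:
Applying the spherical law of cosines for sides, sin φ₂ = sin φ₁ cos δ + cos φ₁ sin δ cos θ = 0.254389, so φ₂ = 14.7374°.
Then Δλ = atan2(0.261696, 0.510946) = 0.473343 rad, from sin θ sin δ cos φ₁ over cos δ − sin φ₁ sin φ₂.
λ₂ = -0.1702° + 27.1205° = 26.9503°.

longitude 26.9503°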